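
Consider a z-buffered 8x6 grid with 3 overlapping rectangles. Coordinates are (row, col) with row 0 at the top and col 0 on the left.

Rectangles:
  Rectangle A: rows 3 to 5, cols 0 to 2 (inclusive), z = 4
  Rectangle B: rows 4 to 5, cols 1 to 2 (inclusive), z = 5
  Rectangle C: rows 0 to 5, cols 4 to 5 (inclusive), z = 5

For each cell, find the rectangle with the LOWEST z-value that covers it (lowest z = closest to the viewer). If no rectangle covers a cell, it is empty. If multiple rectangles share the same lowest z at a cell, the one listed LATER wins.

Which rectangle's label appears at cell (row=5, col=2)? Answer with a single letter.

Check cell (5,2):
  A: rows 3-5 cols 0-2 z=4 -> covers; best now A (z=4)
  B: rows 4-5 cols 1-2 z=5 -> covers; best now A (z=4)
  C: rows 0-5 cols 4-5 -> outside (col miss)
Winner: A at z=4

Answer: A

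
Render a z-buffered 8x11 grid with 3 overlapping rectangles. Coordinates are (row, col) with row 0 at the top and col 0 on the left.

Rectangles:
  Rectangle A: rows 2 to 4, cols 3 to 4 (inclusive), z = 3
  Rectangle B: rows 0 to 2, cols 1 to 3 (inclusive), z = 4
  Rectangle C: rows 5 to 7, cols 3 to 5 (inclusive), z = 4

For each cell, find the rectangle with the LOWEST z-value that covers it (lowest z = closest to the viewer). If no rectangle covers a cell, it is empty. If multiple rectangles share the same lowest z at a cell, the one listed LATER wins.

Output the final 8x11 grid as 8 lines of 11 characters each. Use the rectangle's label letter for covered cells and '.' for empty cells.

.BBB.......
.BBB.......
.BBAA......
...AA......
...AA......
...CCC.....
...CCC.....
...CCC.....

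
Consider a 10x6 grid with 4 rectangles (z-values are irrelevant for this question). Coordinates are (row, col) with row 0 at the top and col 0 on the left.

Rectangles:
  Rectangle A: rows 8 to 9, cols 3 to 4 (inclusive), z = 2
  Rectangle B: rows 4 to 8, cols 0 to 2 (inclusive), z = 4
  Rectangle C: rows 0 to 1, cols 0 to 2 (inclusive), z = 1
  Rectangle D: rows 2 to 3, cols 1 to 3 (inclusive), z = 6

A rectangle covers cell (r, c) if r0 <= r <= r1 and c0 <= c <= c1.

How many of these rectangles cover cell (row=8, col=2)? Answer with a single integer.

Answer: 1

Derivation:
Check cell (8,2):
  A: rows 8-9 cols 3-4 -> outside (col miss)
  B: rows 4-8 cols 0-2 -> covers
  C: rows 0-1 cols 0-2 -> outside (row miss)
  D: rows 2-3 cols 1-3 -> outside (row miss)
Count covering = 1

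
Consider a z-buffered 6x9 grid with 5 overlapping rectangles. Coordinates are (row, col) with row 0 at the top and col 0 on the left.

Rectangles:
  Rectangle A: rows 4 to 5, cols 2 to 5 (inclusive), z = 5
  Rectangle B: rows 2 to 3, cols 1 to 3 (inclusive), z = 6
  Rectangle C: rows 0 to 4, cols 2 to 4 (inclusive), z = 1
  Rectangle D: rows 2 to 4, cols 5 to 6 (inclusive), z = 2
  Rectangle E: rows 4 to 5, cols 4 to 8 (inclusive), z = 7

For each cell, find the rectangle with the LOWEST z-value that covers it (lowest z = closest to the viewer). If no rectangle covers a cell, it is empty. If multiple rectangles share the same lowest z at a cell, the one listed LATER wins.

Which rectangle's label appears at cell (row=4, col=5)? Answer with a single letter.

Answer: D

Derivation:
Check cell (4,5):
  A: rows 4-5 cols 2-5 z=5 -> covers; best now A (z=5)
  B: rows 2-3 cols 1-3 -> outside (row miss)
  C: rows 0-4 cols 2-4 -> outside (col miss)
  D: rows 2-4 cols 5-6 z=2 -> covers; best now D (z=2)
  E: rows 4-5 cols 4-8 z=7 -> covers; best now D (z=2)
Winner: D at z=2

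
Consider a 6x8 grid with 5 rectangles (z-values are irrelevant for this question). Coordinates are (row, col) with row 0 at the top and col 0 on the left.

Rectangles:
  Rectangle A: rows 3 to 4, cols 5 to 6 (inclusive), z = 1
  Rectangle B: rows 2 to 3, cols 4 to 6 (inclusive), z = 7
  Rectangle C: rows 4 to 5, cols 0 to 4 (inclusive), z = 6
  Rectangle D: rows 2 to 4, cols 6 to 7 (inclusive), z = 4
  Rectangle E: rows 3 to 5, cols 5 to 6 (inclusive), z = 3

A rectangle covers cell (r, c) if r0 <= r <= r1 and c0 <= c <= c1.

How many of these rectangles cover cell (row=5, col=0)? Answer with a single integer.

Answer: 1

Derivation:
Check cell (5,0):
  A: rows 3-4 cols 5-6 -> outside (row miss)
  B: rows 2-3 cols 4-6 -> outside (row miss)
  C: rows 4-5 cols 0-4 -> covers
  D: rows 2-4 cols 6-7 -> outside (row miss)
  E: rows 3-5 cols 5-6 -> outside (col miss)
Count covering = 1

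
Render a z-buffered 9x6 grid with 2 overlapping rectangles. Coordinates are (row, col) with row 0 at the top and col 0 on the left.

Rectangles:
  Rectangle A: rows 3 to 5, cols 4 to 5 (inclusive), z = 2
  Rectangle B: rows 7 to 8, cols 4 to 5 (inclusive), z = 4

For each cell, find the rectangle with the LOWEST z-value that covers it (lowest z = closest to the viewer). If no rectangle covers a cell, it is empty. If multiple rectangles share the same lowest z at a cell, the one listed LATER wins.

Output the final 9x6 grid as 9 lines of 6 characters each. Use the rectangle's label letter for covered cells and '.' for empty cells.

......
......
......
....AA
....AA
....AA
......
....BB
....BB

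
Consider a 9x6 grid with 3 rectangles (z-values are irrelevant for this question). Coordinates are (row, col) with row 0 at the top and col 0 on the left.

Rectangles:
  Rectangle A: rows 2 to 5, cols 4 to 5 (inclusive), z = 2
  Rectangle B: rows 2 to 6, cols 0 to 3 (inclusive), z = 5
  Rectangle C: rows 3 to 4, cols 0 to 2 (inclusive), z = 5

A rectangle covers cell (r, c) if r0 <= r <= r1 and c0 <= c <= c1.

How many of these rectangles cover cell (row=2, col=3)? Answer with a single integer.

Answer: 1

Derivation:
Check cell (2,3):
  A: rows 2-5 cols 4-5 -> outside (col miss)
  B: rows 2-6 cols 0-3 -> covers
  C: rows 3-4 cols 0-2 -> outside (row miss)
Count covering = 1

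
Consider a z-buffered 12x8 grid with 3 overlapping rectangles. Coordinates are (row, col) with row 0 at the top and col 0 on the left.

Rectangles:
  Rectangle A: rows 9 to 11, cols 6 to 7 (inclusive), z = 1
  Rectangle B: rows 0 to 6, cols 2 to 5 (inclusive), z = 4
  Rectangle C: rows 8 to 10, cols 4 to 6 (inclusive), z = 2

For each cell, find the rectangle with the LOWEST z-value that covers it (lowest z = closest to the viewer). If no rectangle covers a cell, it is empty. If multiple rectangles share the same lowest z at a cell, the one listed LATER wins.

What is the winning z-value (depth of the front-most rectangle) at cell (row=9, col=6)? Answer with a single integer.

Answer: 1

Derivation:
Check cell (9,6):
  A: rows 9-11 cols 6-7 z=1 -> covers; best now A (z=1)
  B: rows 0-6 cols 2-5 -> outside (row miss)
  C: rows 8-10 cols 4-6 z=2 -> covers; best now A (z=1)
Winner: A at z=1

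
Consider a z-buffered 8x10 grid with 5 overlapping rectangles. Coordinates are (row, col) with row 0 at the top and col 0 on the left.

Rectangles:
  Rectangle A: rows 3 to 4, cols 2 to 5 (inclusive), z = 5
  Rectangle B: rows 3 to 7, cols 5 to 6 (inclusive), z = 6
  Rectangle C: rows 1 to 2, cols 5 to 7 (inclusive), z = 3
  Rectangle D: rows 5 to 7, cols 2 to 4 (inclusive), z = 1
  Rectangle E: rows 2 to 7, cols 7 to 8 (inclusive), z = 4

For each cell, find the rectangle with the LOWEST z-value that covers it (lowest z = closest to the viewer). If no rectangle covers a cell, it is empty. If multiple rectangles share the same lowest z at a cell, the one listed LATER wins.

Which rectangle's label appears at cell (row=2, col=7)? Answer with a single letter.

Check cell (2,7):
  A: rows 3-4 cols 2-5 -> outside (row miss)
  B: rows 3-7 cols 5-6 -> outside (row miss)
  C: rows 1-2 cols 5-7 z=3 -> covers; best now C (z=3)
  D: rows 5-7 cols 2-4 -> outside (row miss)
  E: rows 2-7 cols 7-8 z=4 -> covers; best now C (z=3)
Winner: C at z=3

Answer: C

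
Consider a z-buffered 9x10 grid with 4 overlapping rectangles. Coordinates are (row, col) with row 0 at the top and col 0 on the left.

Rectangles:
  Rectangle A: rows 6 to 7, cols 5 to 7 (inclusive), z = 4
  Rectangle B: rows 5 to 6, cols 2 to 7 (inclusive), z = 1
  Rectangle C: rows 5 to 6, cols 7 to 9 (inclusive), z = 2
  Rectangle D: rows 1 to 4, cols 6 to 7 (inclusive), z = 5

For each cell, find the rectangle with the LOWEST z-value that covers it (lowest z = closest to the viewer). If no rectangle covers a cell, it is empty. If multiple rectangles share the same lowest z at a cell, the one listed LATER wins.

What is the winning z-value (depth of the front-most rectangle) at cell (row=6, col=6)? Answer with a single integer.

Check cell (6,6):
  A: rows 6-7 cols 5-7 z=4 -> covers; best now A (z=4)
  B: rows 5-6 cols 2-7 z=1 -> covers; best now B (z=1)
  C: rows 5-6 cols 7-9 -> outside (col miss)
  D: rows 1-4 cols 6-7 -> outside (row miss)
Winner: B at z=1

Answer: 1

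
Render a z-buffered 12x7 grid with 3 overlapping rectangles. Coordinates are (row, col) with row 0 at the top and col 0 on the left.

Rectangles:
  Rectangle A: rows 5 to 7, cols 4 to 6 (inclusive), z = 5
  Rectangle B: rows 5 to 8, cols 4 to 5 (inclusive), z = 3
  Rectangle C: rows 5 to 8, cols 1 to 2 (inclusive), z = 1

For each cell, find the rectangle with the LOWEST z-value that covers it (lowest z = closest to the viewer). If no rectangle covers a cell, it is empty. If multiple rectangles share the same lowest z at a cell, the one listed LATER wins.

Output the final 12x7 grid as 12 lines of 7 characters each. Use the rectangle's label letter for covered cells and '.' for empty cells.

.......
.......
.......
.......
.......
.CC.BBA
.CC.BBA
.CC.BBA
.CC.BB.
.......
.......
.......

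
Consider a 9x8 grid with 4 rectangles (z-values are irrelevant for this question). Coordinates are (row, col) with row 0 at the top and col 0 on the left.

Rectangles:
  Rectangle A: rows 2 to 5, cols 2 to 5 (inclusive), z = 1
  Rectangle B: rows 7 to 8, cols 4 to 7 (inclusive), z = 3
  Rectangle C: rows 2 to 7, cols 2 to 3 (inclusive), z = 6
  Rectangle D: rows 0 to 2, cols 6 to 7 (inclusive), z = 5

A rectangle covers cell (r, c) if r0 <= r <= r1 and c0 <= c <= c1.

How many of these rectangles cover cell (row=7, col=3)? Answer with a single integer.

Answer: 1

Derivation:
Check cell (7,3):
  A: rows 2-5 cols 2-5 -> outside (row miss)
  B: rows 7-8 cols 4-7 -> outside (col miss)
  C: rows 2-7 cols 2-3 -> covers
  D: rows 0-2 cols 6-7 -> outside (row miss)
Count covering = 1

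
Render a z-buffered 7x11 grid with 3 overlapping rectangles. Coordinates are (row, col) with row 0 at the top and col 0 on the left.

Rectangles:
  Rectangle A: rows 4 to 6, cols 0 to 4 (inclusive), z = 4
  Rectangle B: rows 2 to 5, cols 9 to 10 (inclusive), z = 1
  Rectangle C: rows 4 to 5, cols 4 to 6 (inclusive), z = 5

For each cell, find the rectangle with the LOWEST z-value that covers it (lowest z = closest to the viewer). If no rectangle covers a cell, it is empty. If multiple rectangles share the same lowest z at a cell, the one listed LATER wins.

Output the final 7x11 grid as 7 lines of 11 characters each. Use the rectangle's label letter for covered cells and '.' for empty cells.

...........
...........
.........BB
.........BB
AAAAACC..BB
AAAAACC..BB
AAAAA......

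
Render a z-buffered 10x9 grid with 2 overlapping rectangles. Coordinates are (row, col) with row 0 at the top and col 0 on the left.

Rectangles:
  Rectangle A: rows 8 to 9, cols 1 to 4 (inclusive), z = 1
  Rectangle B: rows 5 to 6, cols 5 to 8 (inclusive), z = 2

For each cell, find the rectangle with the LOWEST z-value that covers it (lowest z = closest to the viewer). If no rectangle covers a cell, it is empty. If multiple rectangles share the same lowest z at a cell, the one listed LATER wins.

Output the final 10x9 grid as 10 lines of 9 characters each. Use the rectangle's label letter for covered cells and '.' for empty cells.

.........
.........
.........
.........
.........
.....BBBB
.....BBBB
.........
.AAAA....
.AAAA....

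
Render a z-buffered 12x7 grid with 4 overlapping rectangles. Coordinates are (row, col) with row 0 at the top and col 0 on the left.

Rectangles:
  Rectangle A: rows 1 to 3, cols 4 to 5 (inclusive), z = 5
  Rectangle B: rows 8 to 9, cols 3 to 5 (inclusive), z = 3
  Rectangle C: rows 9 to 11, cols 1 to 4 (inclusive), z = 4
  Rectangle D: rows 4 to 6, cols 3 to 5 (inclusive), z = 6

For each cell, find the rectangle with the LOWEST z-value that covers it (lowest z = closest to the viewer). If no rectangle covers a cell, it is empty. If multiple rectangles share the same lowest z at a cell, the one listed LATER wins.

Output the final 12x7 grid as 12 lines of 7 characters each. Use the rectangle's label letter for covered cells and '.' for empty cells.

.......
....AA.
....AA.
....AA.
...DDD.
...DDD.
...DDD.
.......
...BBB.
.CCBBB.
.CCCC..
.CCCC..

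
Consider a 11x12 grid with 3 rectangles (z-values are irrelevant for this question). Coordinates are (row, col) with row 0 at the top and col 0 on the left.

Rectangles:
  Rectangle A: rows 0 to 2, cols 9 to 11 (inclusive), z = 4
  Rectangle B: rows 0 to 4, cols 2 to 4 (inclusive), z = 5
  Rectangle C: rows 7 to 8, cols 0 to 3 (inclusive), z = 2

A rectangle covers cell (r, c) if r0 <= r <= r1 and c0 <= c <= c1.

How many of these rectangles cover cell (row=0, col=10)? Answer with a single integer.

Check cell (0,10):
  A: rows 0-2 cols 9-11 -> covers
  B: rows 0-4 cols 2-4 -> outside (col miss)
  C: rows 7-8 cols 0-3 -> outside (row miss)
Count covering = 1

Answer: 1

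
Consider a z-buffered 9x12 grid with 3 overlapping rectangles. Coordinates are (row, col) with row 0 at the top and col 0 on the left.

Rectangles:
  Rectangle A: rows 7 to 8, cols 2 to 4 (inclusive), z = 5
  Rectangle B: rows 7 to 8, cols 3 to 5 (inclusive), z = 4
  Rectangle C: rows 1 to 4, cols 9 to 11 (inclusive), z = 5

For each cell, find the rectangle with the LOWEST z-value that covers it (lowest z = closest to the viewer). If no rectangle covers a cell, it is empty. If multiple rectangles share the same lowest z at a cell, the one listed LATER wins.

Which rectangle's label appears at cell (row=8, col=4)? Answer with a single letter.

Answer: B

Derivation:
Check cell (8,4):
  A: rows 7-8 cols 2-4 z=5 -> covers; best now A (z=5)
  B: rows 7-8 cols 3-5 z=4 -> covers; best now B (z=4)
  C: rows 1-4 cols 9-11 -> outside (row miss)
Winner: B at z=4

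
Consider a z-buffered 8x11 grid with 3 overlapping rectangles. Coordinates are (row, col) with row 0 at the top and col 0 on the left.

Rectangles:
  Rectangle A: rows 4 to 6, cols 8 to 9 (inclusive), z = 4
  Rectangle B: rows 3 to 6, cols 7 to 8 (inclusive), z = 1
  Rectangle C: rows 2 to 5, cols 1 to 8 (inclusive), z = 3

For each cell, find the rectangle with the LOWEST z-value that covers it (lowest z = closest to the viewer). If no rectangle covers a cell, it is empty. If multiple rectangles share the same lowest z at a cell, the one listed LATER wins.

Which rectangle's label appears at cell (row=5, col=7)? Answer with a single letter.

Check cell (5,7):
  A: rows 4-6 cols 8-9 -> outside (col miss)
  B: rows 3-6 cols 7-8 z=1 -> covers; best now B (z=1)
  C: rows 2-5 cols 1-8 z=3 -> covers; best now B (z=1)
Winner: B at z=1

Answer: B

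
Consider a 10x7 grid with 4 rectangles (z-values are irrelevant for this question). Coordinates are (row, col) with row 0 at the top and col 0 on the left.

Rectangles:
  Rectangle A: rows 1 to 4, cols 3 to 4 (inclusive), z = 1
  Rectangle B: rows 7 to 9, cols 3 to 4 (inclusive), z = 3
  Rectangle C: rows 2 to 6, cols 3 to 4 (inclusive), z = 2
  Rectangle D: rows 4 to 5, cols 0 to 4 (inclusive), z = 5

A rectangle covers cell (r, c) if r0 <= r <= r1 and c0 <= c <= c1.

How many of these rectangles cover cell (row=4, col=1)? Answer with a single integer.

Check cell (4,1):
  A: rows 1-4 cols 3-4 -> outside (col miss)
  B: rows 7-9 cols 3-4 -> outside (row miss)
  C: rows 2-6 cols 3-4 -> outside (col miss)
  D: rows 4-5 cols 0-4 -> covers
Count covering = 1

Answer: 1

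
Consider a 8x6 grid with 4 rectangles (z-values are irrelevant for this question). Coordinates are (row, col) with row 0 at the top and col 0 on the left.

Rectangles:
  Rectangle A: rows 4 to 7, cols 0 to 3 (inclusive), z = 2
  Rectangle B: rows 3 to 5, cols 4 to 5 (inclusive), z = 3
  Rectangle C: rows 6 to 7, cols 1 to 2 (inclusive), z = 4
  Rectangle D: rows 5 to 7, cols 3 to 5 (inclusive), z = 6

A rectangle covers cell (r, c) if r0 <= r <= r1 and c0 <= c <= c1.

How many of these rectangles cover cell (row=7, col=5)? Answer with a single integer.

Answer: 1

Derivation:
Check cell (7,5):
  A: rows 4-7 cols 0-3 -> outside (col miss)
  B: rows 3-5 cols 4-5 -> outside (row miss)
  C: rows 6-7 cols 1-2 -> outside (col miss)
  D: rows 5-7 cols 3-5 -> covers
Count covering = 1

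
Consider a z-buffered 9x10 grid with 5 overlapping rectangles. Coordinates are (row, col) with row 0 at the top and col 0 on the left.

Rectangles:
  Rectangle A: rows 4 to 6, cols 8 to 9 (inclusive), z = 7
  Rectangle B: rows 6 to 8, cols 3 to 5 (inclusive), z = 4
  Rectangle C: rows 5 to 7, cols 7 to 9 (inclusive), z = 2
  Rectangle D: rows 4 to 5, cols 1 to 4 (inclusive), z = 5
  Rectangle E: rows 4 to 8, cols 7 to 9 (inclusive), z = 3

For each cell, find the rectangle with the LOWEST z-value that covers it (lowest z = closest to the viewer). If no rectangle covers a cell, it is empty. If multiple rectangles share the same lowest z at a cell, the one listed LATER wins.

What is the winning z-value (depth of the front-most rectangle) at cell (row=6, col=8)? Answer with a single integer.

Check cell (6,8):
  A: rows 4-6 cols 8-9 z=7 -> covers; best now A (z=7)
  B: rows 6-8 cols 3-5 -> outside (col miss)
  C: rows 5-7 cols 7-9 z=2 -> covers; best now C (z=2)
  D: rows 4-5 cols 1-4 -> outside (row miss)
  E: rows 4-8 cols 7-9 z=3 -> covers; best now C (z=2)
Winner: C at z=2

Answer: 2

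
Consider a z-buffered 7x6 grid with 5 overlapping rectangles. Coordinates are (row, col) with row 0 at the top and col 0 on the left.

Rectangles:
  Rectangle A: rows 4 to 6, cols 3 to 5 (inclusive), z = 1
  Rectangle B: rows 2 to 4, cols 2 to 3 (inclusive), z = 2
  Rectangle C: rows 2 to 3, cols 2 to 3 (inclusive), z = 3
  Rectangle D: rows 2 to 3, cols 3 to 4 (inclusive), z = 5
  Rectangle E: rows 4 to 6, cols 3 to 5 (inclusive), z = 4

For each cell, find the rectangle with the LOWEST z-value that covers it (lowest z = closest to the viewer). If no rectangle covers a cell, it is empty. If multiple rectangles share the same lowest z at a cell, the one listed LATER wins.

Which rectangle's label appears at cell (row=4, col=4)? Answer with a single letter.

Check cell (4,4):
  A: rows 4-6 cols 3-5 z=1 -> covers; best now A (z=1)
  B: rows 2-4 cols 2-3 -> outside (col miss)
  C: rows 2-3 cols 2-3 -> outside (row miss)
  D: rows 2-3 cols 3-4 -> outside (row miss)
  E: rows 4-6 cols 3-5 z=4 -> covers; best now A (z=1)
Winner: A at z=1

Answer: A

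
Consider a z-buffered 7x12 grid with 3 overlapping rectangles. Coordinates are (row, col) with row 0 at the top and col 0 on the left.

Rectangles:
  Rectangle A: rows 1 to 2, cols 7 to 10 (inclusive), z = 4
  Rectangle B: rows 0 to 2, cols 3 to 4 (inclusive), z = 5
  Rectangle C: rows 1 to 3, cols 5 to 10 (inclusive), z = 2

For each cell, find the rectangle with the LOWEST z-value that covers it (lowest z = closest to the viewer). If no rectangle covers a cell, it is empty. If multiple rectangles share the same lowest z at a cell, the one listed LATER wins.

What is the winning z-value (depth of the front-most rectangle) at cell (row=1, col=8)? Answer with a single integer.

Check cell (1,8):
  A: rows 1-2 cols 7-10 z=4 -> covers; best now A (z=4)
  B: rows 0-2 cols 3-4 -> outside (col miss)
  C: rows 1-3 cols 5-10 z=2 -> covers; best now C (z=2)
Winner: C at z=2

Answer: 2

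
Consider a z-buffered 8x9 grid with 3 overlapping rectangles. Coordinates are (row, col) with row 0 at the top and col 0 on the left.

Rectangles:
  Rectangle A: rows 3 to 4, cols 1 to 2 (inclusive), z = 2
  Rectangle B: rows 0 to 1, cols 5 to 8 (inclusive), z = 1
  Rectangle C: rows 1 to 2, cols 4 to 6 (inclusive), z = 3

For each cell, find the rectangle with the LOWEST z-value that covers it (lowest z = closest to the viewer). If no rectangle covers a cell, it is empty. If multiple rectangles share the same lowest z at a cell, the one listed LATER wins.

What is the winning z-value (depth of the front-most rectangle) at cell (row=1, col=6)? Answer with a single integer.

Answer: 1

Derivation:
Check cell (1,6):
  A: rows 3-4 cols 1-2 -> outside (row miss)
  B: rows 0-1 cols 5-8 z=1 -> covers; best now B (z=1)
  C: rows 1-2 cols 4-6 z=3 -> covers; best now B (z=1)
Winner: B at z=1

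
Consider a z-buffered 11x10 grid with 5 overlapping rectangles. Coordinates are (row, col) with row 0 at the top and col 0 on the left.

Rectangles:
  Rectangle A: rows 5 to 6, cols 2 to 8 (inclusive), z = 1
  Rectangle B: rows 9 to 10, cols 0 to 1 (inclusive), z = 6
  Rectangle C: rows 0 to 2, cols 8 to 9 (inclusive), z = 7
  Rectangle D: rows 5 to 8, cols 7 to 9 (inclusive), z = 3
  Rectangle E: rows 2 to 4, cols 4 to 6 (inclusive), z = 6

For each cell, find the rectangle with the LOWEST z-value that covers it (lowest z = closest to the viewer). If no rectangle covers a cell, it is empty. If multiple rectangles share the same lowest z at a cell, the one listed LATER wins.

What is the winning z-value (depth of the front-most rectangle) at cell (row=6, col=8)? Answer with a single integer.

Check cell (6,8):
  A: rows 5-6 cols 2-8 z=1 -> covers; best now A (z=1)
  B: rows 9-10 cols 0-1 -> outside (row miss)
  C: rows 0-2 cols 8-9 -> outside (row miss)
  D: rows 5-8 cols 7-9 z=3 -> covers; best now A (z=1)
  E: rows 2-4 cols 4-6 -> outside (row miss)
Winner: A at z=1

Answer: 1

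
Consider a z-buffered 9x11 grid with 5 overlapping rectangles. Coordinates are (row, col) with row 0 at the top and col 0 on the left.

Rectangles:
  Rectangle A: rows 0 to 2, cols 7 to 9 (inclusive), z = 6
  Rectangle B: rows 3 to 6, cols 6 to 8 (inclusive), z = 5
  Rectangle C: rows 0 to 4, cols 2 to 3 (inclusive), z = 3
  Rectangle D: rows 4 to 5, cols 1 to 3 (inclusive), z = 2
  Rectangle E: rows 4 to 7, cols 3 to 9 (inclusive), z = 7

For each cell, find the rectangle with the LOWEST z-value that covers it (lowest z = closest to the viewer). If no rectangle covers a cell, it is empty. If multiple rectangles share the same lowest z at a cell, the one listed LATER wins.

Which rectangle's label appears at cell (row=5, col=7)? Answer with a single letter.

Answer: B

Derivation:
Check cell (5,7):
  A: rows 0-2 cols 7-9 -> outside (row miss)
  B: rows 3-6 cols 6-8 z=5 -> covers; best now B (z=5)
  C: rows 0-4 cols 2-3 -> outside (row miss)
  D: rows 4-5 cols 1-3 -> outside (col miss)
  E: rows 4-7 cols 3-9 z=7 -> covers; best now B (z=5)
Winner: B at z=5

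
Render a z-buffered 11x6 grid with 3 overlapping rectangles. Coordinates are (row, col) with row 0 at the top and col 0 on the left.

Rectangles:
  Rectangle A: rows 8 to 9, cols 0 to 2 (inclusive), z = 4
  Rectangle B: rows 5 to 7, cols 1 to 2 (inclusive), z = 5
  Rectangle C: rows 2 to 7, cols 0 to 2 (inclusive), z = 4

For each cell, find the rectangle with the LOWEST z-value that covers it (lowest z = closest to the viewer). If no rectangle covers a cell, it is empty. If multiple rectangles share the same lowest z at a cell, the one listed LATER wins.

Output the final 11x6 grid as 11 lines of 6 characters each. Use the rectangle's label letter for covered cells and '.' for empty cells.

......
......
CCC...
CCC...
CCC...
CCC...
CCC...
CCC...
AAA...
AAA...
......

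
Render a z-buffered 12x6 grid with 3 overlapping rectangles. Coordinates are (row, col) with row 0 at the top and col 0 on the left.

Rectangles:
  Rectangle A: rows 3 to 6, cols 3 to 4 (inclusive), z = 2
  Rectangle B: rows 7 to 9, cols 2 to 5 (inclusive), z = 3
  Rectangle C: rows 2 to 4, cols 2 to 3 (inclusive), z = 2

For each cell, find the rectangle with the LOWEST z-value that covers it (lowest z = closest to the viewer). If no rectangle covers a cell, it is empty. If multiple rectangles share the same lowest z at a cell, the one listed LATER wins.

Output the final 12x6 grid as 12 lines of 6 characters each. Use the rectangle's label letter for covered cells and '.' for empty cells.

......
......
..CC..
..CCA.
..CCA.
...AA.
...AA.
..BBBB
..BBBB
..BBBB
......
......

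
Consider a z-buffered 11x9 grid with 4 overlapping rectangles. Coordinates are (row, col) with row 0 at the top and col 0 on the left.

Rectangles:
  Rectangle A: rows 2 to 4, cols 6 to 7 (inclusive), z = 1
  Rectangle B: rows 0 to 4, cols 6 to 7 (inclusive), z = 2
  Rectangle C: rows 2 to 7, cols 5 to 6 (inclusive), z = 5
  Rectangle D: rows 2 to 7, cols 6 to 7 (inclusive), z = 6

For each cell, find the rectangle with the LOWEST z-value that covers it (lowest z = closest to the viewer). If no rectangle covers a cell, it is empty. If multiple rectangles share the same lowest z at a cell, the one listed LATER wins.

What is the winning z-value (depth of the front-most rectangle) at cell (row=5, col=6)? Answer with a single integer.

Answer: 5

Derivation:
Check cell (5,6):
  A: rows 2-4 cols 6-7 -> outside (row miss)
  B: rows 0-4 cols 6-7 -> outside (row miss)
  C: rows 2-7 cols 5-6 z=5 -> covers; best now C (z=5)
  D: rows 2-7 cols 6-7 z=6 -> covers; best now C (z=5)
Winner: C at z=5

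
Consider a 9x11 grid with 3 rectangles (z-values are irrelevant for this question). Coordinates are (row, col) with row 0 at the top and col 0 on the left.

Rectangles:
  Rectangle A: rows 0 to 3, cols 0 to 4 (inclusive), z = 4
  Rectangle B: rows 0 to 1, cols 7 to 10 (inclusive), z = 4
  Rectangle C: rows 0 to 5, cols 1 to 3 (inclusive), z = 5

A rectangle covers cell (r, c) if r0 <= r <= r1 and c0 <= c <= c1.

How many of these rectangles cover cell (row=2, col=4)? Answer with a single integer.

Check cell (2,4):
  A: rows 0-3 cols 0-4 -> covers
  B: rows 0-1 cols 7-10 -> outside (row miss)
  C: rows 0-5 cols 1-3 -> outside (col miss)
Count covering = 1

Answer: 1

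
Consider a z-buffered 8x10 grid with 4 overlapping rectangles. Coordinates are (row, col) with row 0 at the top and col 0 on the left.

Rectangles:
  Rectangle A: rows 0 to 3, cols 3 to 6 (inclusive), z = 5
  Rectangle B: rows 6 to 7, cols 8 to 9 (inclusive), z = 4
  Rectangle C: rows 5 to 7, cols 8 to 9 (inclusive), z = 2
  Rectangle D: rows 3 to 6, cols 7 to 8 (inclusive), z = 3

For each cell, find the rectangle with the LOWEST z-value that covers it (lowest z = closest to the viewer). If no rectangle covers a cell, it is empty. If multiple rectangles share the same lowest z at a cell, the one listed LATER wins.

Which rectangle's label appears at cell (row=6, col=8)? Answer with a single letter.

Check cell (6,8):
  A: rows 0-3 cols 3-6 -> outside (row miss)
  B: rows 6-7 cols 8-9 z=4 -> covers; best now B (z=4)
  C: rows 5-7 cols 8-9 z=2 -> covers; best now C (z=2)
  D: rows 3-6 cols 7-8 z=3 -> covers; best now C (z=2)
Winner: C at z=2

Answer: C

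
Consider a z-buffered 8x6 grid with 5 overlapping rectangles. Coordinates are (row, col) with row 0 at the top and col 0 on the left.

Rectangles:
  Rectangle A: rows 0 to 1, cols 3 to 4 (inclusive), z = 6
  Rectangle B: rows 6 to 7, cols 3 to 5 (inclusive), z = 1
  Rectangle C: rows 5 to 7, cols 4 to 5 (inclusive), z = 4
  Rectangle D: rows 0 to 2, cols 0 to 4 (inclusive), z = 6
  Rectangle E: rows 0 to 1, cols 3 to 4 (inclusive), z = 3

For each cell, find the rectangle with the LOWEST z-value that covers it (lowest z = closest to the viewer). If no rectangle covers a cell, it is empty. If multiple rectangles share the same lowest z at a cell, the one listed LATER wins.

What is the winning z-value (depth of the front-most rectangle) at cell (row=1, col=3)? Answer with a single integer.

Check cell (1,3):
  A: rows 0-1 cols 3-4 z=6 -> covers; best now A (z=6)
  B: rows 6-7 cols 3-5 -> outside (row miss)
  C: rows 5-7 cols 4-5 -> outside (row miss)
  D: rows 0-2 cols 0-4 z=6 -> covers; best now D (z=6)
  E: rows 0-1 cols 3-4 z=3 -> covers; best now E (z=3)
Winner: E at z=3

Answer: 3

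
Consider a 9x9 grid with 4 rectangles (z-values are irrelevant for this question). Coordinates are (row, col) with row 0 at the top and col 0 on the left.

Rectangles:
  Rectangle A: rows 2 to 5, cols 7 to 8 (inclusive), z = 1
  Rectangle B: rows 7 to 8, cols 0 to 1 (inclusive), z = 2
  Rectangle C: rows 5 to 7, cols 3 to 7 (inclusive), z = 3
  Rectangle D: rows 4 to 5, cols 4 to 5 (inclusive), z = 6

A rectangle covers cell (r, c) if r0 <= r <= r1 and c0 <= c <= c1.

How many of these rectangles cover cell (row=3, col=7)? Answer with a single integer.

Answer: 1

Derivation:
Check cell (3,7):
  A: rows 2-5 cols 7-8 -> covers
  B: rows 7-8 cols 0-1 -> outside (row miss)
  C: rows 5-7 cols 3-7 -> outside (row miss)
  D: rows 4-5 cols 4-5 -> outside (row miss)
Count covering = 1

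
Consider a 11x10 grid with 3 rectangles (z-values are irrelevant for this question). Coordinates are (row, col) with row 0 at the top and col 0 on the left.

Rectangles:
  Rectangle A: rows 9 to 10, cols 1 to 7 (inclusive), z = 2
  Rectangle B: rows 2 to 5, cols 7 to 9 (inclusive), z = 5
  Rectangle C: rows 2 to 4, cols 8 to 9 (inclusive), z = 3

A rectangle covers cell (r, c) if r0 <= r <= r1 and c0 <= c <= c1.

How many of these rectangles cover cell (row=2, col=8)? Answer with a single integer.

Check cell (2,8):
  A: rows 9-10 cols 1-7 -> outside (row miss)
  B: rows 2-5 cols 7-9 -> covers
  C: rows 2-4 cols 8-9 -> covers
Count covering = 2

Answer: 2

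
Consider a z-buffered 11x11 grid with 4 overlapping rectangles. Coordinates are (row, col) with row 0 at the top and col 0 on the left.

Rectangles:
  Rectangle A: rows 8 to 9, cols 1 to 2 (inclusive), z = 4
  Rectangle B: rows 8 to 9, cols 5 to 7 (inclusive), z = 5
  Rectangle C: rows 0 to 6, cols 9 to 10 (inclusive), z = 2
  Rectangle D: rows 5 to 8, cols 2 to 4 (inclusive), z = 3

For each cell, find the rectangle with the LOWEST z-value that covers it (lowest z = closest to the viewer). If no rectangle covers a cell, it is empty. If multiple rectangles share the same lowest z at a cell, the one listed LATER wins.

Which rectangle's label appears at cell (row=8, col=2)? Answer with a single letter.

Answer: D

Derivation:
Check cell (8,2):
  A: rows 8-9 cols 1-2 z=4 -> covers; best now A (z=4)
  B: rows 8-9 cols 5-7 -> outside (col miss)
  C: rows 0-6 cols 9-10 -> outside (row miss)
  D: rows 5-8 cols 2-4 z=3 -> covers; best now D (z=3)
Winner: D at z=3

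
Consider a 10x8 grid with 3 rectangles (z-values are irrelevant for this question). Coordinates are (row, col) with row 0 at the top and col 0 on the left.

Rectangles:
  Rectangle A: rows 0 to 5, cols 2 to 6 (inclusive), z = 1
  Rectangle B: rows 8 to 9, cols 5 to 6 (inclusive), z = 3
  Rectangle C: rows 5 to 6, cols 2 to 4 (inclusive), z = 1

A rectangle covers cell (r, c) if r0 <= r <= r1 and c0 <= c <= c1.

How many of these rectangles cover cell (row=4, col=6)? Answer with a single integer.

Check cell (4,6):
  A: rows 0-5 cols 2-6 -> covers
  B: rows 8-9 cols 5-6 -> outside (row miss)
  C: rows 5-6 cols 2-4 -> outside (row miss)
Count covering = 1

Answer: 1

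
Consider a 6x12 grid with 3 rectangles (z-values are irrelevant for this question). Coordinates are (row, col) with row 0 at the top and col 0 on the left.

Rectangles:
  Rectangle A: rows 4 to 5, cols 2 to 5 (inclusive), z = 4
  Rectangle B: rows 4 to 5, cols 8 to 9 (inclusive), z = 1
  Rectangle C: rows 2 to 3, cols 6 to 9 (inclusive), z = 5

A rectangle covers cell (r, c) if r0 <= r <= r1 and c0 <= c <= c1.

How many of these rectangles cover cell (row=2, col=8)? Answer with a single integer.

Answer: 1

Derivation:
Check cell (2,8):
  A: rows 4-5 cols 2-5 -> outside (row miss)
  B: rows 4-5 cols 8-9 -> outside (row miss)
  C: rows 2-3 cols 6-9 -> covers
Count covering = 1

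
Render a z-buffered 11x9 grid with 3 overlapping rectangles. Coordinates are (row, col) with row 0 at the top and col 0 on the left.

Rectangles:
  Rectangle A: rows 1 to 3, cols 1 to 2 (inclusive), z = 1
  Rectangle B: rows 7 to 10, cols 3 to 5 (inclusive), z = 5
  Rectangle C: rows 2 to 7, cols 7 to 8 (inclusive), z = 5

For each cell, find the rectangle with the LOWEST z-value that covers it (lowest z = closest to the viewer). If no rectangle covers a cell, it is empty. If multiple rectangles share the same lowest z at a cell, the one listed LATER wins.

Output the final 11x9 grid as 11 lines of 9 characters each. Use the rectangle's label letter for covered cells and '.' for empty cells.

.........
.AA......
.AA....CC
.AA....CC
.......CC
.......CC
.......CC
...BBB.CC
...BBB...
...BBB...
...BBB...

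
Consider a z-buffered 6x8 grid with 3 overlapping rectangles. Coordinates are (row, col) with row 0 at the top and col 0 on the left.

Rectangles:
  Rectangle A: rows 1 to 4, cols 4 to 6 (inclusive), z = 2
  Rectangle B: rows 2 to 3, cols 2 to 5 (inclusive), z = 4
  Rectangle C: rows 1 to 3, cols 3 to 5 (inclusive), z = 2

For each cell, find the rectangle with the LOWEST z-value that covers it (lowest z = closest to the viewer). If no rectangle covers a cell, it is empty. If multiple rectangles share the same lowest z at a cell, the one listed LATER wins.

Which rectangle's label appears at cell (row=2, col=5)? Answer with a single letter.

Check cell (2,5):
  A: rows 1-4 cols 4-6 z=2 -> covers; best now A (z=2)
  B: rows 2-3 cols 2-5 z=4 -> covers; best now A (z=2)
  C: rows 1-3 cols 3-5 z=2 -> covers; best now C (z=2)
Winner: C at z=2

Answer: C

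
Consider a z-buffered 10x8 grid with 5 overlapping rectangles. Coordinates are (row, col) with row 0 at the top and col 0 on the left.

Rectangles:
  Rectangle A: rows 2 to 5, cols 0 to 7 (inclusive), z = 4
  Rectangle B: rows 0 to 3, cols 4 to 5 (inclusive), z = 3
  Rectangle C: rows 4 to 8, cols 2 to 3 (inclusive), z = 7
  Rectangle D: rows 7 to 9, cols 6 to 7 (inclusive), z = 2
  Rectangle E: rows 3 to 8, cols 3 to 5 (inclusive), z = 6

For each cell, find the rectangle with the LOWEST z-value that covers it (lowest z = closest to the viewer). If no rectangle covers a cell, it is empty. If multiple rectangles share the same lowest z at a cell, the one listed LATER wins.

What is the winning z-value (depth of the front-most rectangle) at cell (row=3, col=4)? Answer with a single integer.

Check cell (3,4):
  A: rows 2-5 cols 0-7 z=4 -> covers; best now A (z=4)
  B: rows 0-3 cols 4-5 z=3 -> covers; best now B (z=3)
  C: rows 4-8 cols 2-3 -> outside (row miss)
  D: rows 7-9 cols 6-7 -> outside (row miss)
  E: rows 3-8 cols 3-5 z=6 -> covers; best now B (z=3)
Winner: B at z=3

Answer: 3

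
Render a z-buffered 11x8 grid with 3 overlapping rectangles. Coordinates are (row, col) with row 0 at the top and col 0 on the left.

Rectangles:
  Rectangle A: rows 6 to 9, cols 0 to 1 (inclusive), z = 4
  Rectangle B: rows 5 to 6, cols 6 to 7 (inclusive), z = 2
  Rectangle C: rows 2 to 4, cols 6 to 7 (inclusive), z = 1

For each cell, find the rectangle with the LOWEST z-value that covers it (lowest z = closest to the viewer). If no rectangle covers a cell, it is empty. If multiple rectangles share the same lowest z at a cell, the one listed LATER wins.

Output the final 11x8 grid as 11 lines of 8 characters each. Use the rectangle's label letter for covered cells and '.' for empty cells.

........
........
......CC
......CC
......CC
......BB
AA....BB
AA......
AA......
AA......
........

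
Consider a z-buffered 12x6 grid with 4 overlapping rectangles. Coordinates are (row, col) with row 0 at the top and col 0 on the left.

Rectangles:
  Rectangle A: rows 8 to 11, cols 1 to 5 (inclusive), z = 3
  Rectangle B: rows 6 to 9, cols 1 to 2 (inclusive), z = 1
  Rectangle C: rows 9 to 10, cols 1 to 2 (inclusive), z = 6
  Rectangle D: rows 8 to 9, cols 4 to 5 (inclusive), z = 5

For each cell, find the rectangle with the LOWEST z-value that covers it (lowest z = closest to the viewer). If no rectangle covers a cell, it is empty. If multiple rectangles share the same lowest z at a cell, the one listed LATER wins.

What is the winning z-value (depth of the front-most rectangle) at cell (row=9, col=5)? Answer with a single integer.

Answer: 3

Derivation:
Check cell (9,5):
  A: rows 8-11 cols 1-5 z=3 -> covers; best now A (z=3)
  B: rows 6-9 cols 1-2 -> outside (col miss)
  C: rows 9-10 cols 1-2 -> outside (col miss)
  D: rows 8-9 cols 4-5 z=5 -> covers; best now A (z=3)
Winner: A at z=3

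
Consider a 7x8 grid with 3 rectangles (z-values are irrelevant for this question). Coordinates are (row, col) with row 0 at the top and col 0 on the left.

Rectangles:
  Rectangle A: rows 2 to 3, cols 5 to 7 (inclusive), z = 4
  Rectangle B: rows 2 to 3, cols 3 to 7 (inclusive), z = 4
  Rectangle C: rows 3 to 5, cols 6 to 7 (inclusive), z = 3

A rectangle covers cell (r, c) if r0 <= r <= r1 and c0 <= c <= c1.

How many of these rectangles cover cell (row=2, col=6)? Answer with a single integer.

Check cell (2,6):
  A: rows 2-3 cols 5-7 -> covers
  B: rows 2-3 cols 3-7 -> covers
  C: rows 3-5 cols 6-7 -> outside (row miss)
Count covering = 2

Answer: 2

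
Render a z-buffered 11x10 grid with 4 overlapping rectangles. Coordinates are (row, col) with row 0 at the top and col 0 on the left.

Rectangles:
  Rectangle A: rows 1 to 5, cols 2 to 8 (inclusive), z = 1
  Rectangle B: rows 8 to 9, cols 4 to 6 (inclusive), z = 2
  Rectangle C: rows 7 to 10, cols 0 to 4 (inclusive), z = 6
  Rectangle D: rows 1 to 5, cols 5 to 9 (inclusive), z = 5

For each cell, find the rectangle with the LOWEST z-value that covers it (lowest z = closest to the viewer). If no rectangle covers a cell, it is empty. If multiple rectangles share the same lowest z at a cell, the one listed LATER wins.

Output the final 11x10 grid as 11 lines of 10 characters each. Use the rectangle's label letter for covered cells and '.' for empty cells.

..........
..AAAAAAAD
..AAAAAAAD
..AAAAAAAD
..AAAAAAAD
..AAAAAAAD
..........
CCCCC.....
CCCCBBB...
CCCCBBB...
CCCCC.....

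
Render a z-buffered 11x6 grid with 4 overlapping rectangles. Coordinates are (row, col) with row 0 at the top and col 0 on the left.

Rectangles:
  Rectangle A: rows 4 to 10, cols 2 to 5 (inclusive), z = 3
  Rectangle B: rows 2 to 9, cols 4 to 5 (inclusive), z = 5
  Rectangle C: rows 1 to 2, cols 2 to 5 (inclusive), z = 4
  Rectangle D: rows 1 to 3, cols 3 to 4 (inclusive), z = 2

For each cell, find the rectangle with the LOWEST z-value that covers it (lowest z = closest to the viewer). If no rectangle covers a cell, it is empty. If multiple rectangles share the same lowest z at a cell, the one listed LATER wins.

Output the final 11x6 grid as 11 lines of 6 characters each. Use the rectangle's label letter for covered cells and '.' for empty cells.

......
..CDDC
..CDDC
...DDB
..AAAA
..AAAA
..AAAA
..AAAA
..AAAA
..AAAA
..AAAA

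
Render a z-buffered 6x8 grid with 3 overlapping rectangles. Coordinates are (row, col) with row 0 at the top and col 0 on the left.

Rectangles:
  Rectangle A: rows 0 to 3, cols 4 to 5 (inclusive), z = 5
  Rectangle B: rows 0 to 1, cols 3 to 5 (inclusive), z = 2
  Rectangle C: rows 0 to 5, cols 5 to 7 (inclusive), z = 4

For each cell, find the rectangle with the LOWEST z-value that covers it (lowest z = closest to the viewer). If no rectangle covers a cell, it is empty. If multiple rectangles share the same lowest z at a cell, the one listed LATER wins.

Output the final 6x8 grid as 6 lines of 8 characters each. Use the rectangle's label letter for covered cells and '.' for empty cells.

...BBBCC
...BBBCC
....ACCC
....ACCC
.....CCC
.....CCC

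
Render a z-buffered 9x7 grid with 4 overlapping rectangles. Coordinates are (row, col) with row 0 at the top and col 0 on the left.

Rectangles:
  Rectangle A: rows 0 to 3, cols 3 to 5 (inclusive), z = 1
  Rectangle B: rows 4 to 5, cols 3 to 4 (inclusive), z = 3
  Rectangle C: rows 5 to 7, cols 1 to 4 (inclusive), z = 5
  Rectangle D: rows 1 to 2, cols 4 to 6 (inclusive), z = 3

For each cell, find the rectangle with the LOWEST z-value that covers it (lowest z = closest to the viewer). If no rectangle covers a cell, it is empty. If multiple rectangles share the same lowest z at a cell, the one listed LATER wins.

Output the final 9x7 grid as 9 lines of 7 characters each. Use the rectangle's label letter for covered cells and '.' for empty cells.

...AAA.
...AAAD
...AAAD
...AAA.
...BB..
.CCBB..
.CCCC..
.CCCC..
.......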